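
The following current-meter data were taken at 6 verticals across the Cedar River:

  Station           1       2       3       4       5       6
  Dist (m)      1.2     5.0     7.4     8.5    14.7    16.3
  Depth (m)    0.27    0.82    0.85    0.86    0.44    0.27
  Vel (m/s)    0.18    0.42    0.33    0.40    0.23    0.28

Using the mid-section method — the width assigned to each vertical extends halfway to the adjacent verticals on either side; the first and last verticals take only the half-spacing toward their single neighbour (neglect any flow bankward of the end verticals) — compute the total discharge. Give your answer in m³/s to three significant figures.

w_1 = (5.0 − 1.2)/2 = 1.9 m; q_1 = 0.18 × 0.27 × 1.9 = 0.09234 m³/s
w_2 = (7.4 − 1.2)/2 = 3.1 m; q_2 = 0.42 × 0.82 × 3.1 = 1.068 m³/s
w_3 = (8.5 − 5.0)/2 = 1.75 m; q_3 = 0.33 × 0.85 × 1.75 = 0.4909 m³/s
w_4 = (14.7 − 7.4)/2 = 3.65 m; q_4 = 0.40 × 0.86 × 3.65 = 1.256 m³/s
w_5 = (16.3 − 8.5)/2 = 3.9 m; q_5 = 0.23 × 0.44 × 3.9 = 0.3947 m³/s
w_6 = (16.3 − 14.7)/2 = 0.8 m; q_6 = 0.28 × 0.27 × 0.8 = 0.06048 m³/s
Q = Σ qᵢ = 3.362 m³/s

3.36 m³/s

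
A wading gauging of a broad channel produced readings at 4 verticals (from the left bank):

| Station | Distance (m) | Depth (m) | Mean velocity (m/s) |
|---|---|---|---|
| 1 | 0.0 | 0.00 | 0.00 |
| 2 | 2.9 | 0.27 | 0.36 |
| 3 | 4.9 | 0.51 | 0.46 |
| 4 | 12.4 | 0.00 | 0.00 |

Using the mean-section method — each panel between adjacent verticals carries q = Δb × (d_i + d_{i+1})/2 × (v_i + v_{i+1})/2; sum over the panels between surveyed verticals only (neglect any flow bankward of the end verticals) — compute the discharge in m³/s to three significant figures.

Panel 1-2: Δb = 2.9 m, d̄ = (0.00+0.27)/2 = 0.135, v̄ = (0.00+0.36)/2 = 0.18 → q = 2.9×0.135×0.18 = 0.07047 m³/s
Panel 2-3: Δb = 2 m, d̄ = (0.27+0.51)/2 = 0.39, v̄ = (0.36+0.46)/2 = 0.41 → q = 2×0.39×0.41 = 0.3198 m³/s
Panel 3-4: Δb = 7.5 m, d̄ = (0.51+0.00)/2 = 0.255, v̄ = (0.46+0.00)/2 = 0.23 → q = 7.5×0.255×0.23 = 0.4399 m³/s
Q = Σ q = 0.8301 m³/s

0.830 m³/s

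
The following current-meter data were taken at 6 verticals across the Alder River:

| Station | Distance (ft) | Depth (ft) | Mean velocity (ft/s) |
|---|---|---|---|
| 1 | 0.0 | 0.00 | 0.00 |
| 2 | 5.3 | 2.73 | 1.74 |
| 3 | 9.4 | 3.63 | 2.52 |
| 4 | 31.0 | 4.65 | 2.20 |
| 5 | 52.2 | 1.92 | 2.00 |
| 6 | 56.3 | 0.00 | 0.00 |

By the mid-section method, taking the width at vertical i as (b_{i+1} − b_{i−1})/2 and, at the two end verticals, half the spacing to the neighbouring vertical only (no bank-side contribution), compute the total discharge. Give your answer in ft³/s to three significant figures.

w_2 = (9.4 − 0.0)/2 = 4.7 ft; q_2 = 1.74 × 2.73 × 4.7 = 22.33 ft³/s
w_3 = (31.0 − 5.3)/2 = 12.85 ft; q_3 = 2.52 × 3.63 × 12.85 = 117.5 ft³/s
w_4 = (52.2 − 9.4)/2 = 21.4 ft; q_4 = 2.20 × 4.65 × 21.4 = 218.9 ft³/s
w_5 = (56.3 − 31.0)/2 = 12.65 ft; q_5 = 2.00 × 1.92 × 12.65 = 48.58 ft³/s
Stations 1, 6 contribute zero (depth or velocity is 0).
Q = Σ qᵢ = 407.4 ft³/s

407 ft³/s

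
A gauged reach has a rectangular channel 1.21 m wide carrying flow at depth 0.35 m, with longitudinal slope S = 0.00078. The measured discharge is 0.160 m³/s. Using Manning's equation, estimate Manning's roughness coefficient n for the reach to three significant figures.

A = b·y = 1.21 × 0.35 = 0.4235 m²
P = b + 2y = 1.21 + 2×0.35 = 1.910 m
R = A/P = 0.4235/1.910 = 0.2217 m
n = (1/Q)·A·R^(2/3)·S^(1/2) = (1/0.160) × 0.4235 × 0.3663 × 0.02793 = 0.02708

0.0271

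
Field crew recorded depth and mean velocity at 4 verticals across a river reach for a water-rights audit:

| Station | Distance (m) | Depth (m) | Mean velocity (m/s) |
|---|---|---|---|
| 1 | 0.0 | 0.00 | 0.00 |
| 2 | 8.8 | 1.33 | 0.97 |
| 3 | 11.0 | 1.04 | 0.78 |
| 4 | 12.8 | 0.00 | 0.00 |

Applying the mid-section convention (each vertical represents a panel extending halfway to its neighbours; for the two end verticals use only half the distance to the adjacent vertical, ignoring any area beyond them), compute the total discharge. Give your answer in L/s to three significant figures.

w_2 = (11.0 − 0.0)/2 = 5.5 m; q_2 = 0.97 × 1.33 × 5.5 = 7.096 m³/s
w_3 = (12.8 − 8.8)/2 = 2 m; q_3 = 0.78 × 1.04 × 2 = 1.622 m³/s
Stations 1, 4 contribute zero (depth or velocity is 0).
Q = Σ qᵢ = 8.718 m³/s
= 8.718 × 1000 = 8718 L/s

8720 L/s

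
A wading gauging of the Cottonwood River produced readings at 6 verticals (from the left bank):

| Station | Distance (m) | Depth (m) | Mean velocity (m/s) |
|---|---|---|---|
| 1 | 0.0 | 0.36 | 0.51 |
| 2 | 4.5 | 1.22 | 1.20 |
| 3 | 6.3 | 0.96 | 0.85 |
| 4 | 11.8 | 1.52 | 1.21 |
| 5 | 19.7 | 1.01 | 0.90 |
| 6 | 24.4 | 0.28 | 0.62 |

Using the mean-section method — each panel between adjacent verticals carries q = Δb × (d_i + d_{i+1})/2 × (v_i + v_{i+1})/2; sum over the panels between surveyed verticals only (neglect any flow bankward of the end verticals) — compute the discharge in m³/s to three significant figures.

24.9 m³/s

Panel 1-2: Δb = 4.5 m, d̄ = (0.36+1.22)/2 = 0.79, v̄ = (0.51+1.20)/2 = 0.855 → q = 4.5×0.79×0.855 = 3.040 m³/s
Panel 2-3: Δb = 1.8 m, d̄ = (1.22+0.96)/2 = 1.09, v̄ = (1.20+0.85)/2 = 1.025 → q = 1.8×1.09×1.025 = 2.011 m³/s
Panel 3-4: Δb = 5.5 m, d̄ = (0.96+1.52)/2 = 1.24, v̄ = (0.85+1.21)/2 = 1.03 → q = 5.5×1.24×1.03 = 7.025 m³/s
Panel 4-5: Δb = 7.9 m, d̄ = (1.52+1.01)/2 = 1.265, v̄ = (1.21+0.90)/2 = 1.055 → q = 7.9×1.265×1.055 = 10.54 m³/s
Panel 5-6: Δb = 4.7 m, d̄ = (1.01+0.28)/2 = 0.645, v̄ = (0.90+0.62)/2 = 0.76 → q = 4.7×0.645×0.76 = 2.304 m³/s
Q = Σ q = 24.92 m³/s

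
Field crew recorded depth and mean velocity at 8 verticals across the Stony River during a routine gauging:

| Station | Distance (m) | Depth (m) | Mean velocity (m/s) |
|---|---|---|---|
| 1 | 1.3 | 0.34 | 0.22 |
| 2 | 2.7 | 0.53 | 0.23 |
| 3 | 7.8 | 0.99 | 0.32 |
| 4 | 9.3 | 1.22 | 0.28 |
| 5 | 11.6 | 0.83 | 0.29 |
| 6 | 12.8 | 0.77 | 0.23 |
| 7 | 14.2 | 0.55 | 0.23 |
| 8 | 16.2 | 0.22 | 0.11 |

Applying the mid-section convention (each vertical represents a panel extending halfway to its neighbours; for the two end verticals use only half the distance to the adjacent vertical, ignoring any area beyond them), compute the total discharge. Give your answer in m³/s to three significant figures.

3.03 m³/s

w_1 = (2.7 − 1.3)/2 = 0.7 m; q_1 = 0.22 × 0.34 × 0.7 = 0.05236 m³/s
w_2 = (7.8 − 1.3)/2 = 3.25 m; q_2 = 0.23 × 0.53 × 3.25 = 0.3962 m³/s
w_3 = (9.3 − 2.7)/2 = 3.3 m; q_3 = 0.32 × 0.99 × 3.3 = 1.045 m³/s
w_4 = (11.6 − 7.8)/2 = 1.9 m; q_4 = 0.28 × 1.22 × 1.9 = 0.6490 m³/s
w_5 = (12.8 − 9.3)/2 = 1.75 m; q_5 = 0.29 × 0.83 × 1.75 = 0.4212 m³/s
w_6 = (14.2 − 11.6)/2 = 1.3 m; q_6 = 0.23 × 0.77 × 1.3 = 0.2302 m³/s
w_7 = (16.2 − 12.8)/2 = 1.7 m; q_7 = 0.23 × 0.55 × 1.7 = 0.2151 m³/s
w_8 = (16.2 − 14.2)/2 = 1 m; q_8 = 0.11 × 0.22 × 1 = 0.02420 m³/s
Q = Σ qᵢ = 3.034 m³/s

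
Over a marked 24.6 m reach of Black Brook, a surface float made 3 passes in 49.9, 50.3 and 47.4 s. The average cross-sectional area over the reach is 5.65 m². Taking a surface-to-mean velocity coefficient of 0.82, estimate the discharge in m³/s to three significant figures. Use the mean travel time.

t̄ = (49.9 + 50.3 + 47.4) / 3 = 49.2 s
v_surface = L / t̄ = 24.6 / 49.2 = 0.5000 m/s
v_mean = 0.82 × 0.5000 = 0.4100 m/s
Q = A × v_mean = 5.65 × 0.4100 = 2.317 m³/s

2.32 m³/s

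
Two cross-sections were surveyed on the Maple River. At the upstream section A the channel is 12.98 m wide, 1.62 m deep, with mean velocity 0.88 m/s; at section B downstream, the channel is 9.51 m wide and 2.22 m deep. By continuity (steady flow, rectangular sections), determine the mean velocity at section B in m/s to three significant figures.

Q = A₁V₁ = (12.98×1.62) × 0.88 = 18.50 m³/s
A₂ = 9.51 × 2.22 = 21.11 m²
V₂ = Q/A₂ = 18.50/21.11 = 0.8765 m/s

0.876 m/s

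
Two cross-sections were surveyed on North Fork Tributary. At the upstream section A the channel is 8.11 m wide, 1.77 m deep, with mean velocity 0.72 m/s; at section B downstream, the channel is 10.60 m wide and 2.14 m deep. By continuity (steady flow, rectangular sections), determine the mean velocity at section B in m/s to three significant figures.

Q = A₁V₁ = (8.11×1.77) × 0.72 = 10.34 m³/s
A₂ = 10.60 × 2.14 = 22.68 m²
V₂ = Q/A₂ = 10.34/22.68 = 0.4556 m/s

0.456 m/s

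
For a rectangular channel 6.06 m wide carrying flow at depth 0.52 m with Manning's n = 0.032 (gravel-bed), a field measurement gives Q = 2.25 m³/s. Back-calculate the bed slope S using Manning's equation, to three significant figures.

0.00154

A = b·y = 6.06 × 0.52 = 3.151 m²
P = b + 2y = 6.06 + 2×0.52 = 7.100 m
R = A/P = 3.151/7.100 = 0.4438 m
S = (Q·n / (1·A·R^(2/3)))² = (2.25×0.032 / (1×3.151×0.5819))² = 0.001542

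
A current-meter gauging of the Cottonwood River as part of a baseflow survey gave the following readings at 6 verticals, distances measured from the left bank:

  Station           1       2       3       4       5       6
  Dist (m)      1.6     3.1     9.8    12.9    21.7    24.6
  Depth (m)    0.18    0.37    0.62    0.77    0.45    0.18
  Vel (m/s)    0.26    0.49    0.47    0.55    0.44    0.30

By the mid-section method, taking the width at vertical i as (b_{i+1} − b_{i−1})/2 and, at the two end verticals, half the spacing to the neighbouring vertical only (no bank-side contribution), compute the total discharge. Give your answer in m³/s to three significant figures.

w_1 = (3.1 − 1.6)/2 = 0.75 m; q_1 = 0.26 × 0.18 × 0.75 = 0.03510 m³/s
w_2 = (9.8 − 1.6)/2 = 4.1 m; q_2 = 0.49 × 0.37 × 4.1 = 0.7433 m³/s
w_3 = (12.9 − 3.1)/2 = 4.9 m; q_3 = 0.47 × 0.62 × 4.9 = 1.428 m³/s
w_4 = (21.7 − 9.8)/2 = 5.95 m; q_4 = 0.55 × 0.77 × 5.95 = 2.520 m³/s
w_5 = (24.6 − 12.9)/2 = 5.85 m; q_5 = 0.44 × 0.45 × 5.85 = 1.158 m³/s
w_6 = (24.6 − 21.7)/2 = 1.45 m; q_6 = 0.30 × 0.18 × 1.45 = 0.07830 m³/s
Q = Σ qᵢ = 5.963 m³/s

5.96 m³/s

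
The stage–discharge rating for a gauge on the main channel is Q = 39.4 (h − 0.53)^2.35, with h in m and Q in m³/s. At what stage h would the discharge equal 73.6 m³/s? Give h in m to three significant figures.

h − h₀ = (Q/C)^(1/b) = (73.6/39.4)^(1/2.35) = 1.305 m
h = 0.53 + 1.305 = 1.835 m

1.83 m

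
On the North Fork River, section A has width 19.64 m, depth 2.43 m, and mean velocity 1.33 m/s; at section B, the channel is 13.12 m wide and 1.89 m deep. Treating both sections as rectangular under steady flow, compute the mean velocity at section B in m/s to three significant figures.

Q = A₁V₁ = (19.64×2.43) × 1.33 = 63.47 m³/s
A₂ = 13.12 × 1.89 = 24.80 m²
V₂ = Q/A₂ = 63.47/24.80 = 2.560 m/s

2.56 m/s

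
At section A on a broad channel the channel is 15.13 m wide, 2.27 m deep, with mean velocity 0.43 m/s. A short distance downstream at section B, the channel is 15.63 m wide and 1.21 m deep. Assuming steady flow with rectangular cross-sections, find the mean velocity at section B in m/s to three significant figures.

Q = A₁V₁ = (15.13×2.27) × 0.43 = 14.77 m³/s
A₂ = 15.63 × 1.21 = 18.91 m²
V₂ = Q/A₂ = 14.77/18.91 = 0.7809 m/s

0.781 m/s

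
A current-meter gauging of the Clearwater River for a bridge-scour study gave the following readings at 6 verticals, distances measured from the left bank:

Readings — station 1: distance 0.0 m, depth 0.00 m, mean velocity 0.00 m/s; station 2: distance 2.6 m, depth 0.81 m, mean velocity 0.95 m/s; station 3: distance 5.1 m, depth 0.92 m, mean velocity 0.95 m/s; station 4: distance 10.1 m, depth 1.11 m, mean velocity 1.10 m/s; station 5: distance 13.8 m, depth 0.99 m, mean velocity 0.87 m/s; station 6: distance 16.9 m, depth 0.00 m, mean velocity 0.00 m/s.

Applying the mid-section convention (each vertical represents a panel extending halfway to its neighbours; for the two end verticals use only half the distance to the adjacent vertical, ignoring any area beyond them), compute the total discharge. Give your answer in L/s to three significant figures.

w_2 = (5.1 − 0.0)/2 = 2.55 m; q_2 = 0.95 × 0.81 × 2.55 = 1.962 m³/s
w_3 = (10.1 − 2.6)/2 = 3.75 m; q_3 = 0.95 × 0.92 × 3.75 = 3.278 m³/s
w_4 = (13.8 − 5.1)/2 = 4.35 m; q_4 = 1.10 × 1.11 × 4.35 = 5.311 m³/s
w_5 = (16.9 − 10.1)/2 = 3.4 m; q_5 = 0.87 × 0.99 × 3.4 = 2.928 m³/s
Stations 1, 6 contribute zero (depth or velocity is 0).
Q = Σ qᵢ = 13.48 m³/s
= 13.48 × 1000 = 13480 L/s

13500 L/s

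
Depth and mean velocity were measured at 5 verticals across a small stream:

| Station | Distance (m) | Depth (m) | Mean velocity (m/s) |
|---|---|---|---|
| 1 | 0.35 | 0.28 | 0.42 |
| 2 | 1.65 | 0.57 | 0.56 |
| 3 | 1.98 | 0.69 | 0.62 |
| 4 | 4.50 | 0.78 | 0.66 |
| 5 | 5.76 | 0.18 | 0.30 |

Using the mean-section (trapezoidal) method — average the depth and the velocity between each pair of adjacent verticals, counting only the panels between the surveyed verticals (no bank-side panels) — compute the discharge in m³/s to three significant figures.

Panel 1-2: Δb = 1.3 m, d̄ = (0.28+0.57)/2 = 0.425, v̄ = (0.42+0.56)/2 = 0.49 → q = 1.3×0.425×0.49 = 0.2707 m³/s
Panel 2-3: Δb = 0.33 m, d̄ = (0.57+0.69)/2 = 0.63, v̄ = (0.56+0.62)/2 = 0.59 → q = 0.33×0.63×0.59 = 0.1227 m³/s
Panel 3-4: Δb = 2.52 m, d̄ = (0.69+0.78)/2 = 0.735, v̄ = (0.62+0.66)/2 = 0.64 → q = 2.52×0.735×0.64 = 1.185 m³/s
Panel 4-5: Δb = 1.26 m, d̄ = (0.78+0.18)/2 = 0.48, v̄ = (0.66+0.30)/2 = 0.48 → q = 1.26×0.48×0.48 = 0.2903 m³/s
Q = Σ q = 1.869 m³/s

1.87 m³/s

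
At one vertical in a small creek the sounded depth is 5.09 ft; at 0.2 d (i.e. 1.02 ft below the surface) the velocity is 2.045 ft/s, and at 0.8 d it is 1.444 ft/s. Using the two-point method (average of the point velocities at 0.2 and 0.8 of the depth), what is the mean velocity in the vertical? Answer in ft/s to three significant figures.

1.74 ft/s

v̄ = (2.045 + 1.444) / 2 = 1.745 ft/s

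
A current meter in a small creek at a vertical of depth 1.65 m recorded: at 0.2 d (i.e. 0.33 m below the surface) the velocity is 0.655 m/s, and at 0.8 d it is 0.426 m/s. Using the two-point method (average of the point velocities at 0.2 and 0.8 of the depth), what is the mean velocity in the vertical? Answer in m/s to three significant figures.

0.541 m/s

v̄ = (0.655 + 0.426) / 2 = 0.5405 m/s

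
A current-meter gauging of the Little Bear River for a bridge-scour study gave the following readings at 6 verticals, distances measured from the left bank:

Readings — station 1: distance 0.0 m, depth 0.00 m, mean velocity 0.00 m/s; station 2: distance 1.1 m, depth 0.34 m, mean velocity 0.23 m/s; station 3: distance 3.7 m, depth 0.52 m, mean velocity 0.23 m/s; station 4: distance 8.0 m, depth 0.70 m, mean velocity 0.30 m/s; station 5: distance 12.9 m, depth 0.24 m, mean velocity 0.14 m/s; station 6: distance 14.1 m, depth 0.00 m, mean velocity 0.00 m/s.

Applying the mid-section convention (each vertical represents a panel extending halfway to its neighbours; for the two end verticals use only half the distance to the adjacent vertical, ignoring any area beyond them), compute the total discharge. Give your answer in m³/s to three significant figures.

w_2 = (3.7 − 0.0)/2 = 1.85 m; q_2 = 0.23 × 0.34 × 1.85 = 0.1447 m³/s
w_3 = (8.0 − 1.1)/2 = 3.45 m; q_3 = 0.23 × 0.52 × 3.45 = 0.4126 m³/s
w_4 = (12.9 − 3.7)/2 = 4.6 m; q_4 = 0.30 × 0.70 × 4.6 = 0.9660 m³/s
w_5 = (14.1 − 8.0)/2 = 3.05 m; q_5 = 0.14 × 0.24 × 3.05 = 0.1025 m³/s
Stations 1, 6 contribute zero (depth or velocity is 0).
Q = Σ qᵢ = 1.626 m³/s

1.63 m³/s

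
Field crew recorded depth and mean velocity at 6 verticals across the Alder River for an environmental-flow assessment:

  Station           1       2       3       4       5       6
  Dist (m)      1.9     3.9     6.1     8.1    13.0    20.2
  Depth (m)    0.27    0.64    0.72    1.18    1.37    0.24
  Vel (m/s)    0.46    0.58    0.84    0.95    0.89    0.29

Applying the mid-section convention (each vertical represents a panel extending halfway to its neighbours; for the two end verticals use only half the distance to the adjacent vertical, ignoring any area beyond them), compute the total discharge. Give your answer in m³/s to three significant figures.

13.7 m³/s

w_1 = (3.9 − 1.9)/2 = 1 m; q_1 = 0.46 × 0.27 × 1 = 0.1242 m³/s
w_2 = (6.1 − 1.9)/2 = 2.1 m; q_2 = 0.58 × 0.64 × 2.1 = 0.7795 m³/s
w_3 = (8.1 − 3.9)/2 = 2.1 m; q_3 = 0.84 × 0.72 × 2.1 = 1.270 m³/s
w_4 = (13.0 − 6.1)/2 = 3.45 m; q_4 = 0.95 × 1.18 × 3.45 = 3.867 m³/s
w_5 = (20.2 − 8.1)/2 = 6.05 m; q_5 = 0.89 × 1.37 × 6.05 = 7.377 m³/s
w_6 = (20.2 − 13.0)/2 = 3.6 m; q_6 = 0.29 × 0.24 × 3.6 = 0.2506 m³/s
Q = Σ qᵢ = 13.67 m³/s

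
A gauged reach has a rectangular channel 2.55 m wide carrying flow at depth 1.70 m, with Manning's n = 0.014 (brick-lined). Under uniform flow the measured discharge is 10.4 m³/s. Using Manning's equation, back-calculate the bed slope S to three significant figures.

0.00172

A = b·y = 2.55 × 1.70 = 4.335 m²
P = b + 2y = 2.55 + 2×1.70 = 5.950 m
R = A/P = 4.335/5.950 = 0.7286 m
S = (Q·n / (1·A·R^(2/3)))² = (10.4×0.014 / (1×4.335×0.8097))² = 0.001721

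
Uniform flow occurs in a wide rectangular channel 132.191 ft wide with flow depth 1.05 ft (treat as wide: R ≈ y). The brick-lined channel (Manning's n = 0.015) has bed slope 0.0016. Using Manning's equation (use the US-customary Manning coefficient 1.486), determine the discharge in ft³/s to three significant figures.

A = b·y = 132.191 × 1.05 = 138.8 ft²
Wide channel: R ≈ y = 1.05 ft
Q = (1.486/n)·A·R^(2/3)·S^(1/2) = (1.486/0.015) × 138.8 × 1.050^(2/3) × 0.0016^(1/2) = 568.2 ft³/s

568 ft³/s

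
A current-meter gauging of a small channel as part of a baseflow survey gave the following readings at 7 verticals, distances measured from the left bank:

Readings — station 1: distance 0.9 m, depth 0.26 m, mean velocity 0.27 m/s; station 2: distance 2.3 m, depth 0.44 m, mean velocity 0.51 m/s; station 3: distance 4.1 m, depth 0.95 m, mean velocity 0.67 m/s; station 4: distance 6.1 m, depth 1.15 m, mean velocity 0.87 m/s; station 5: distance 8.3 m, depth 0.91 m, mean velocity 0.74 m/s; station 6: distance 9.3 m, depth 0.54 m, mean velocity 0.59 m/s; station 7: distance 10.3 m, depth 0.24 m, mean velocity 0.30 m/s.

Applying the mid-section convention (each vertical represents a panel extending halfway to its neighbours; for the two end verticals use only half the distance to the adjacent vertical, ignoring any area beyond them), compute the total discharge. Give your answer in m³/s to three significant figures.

w_1 = (2.3 − 0.9)/2 = 0.7 m; q_1 = 0.27 × 0.26 × 0.7 = 0.04914 m³/s
w_2 = (4.1 − 0.9)/2 = 1.6 m; q_2 = 0.51 × 0.44 × 1.6 = 0.3590 m³/s
w_3 = (6.1 − 2.3)/2 = 1.9 m; q_3 = 0.67 × 0.95 × 1.9 = 1.209 m³/s
w_4 = (8.3 − 4.1)/2 = 2.1 m; q_4 = 0.87 × 1.15 × 2.1 = 2.101 m³/s
w_5 = (9.3 − 6.1)/2 = 1.6 m; q_5 = 0.74 × 0.91 × 1.6 = 1.077 m³/s
w_6 = (10.3 − 8.3)/2 = 1 m; q_6 = 0.59 × 0.54 × 1 = 0.3186 m³/s
w_7 = (10.3 − 9.3)/2 = 0.5 m; q_7 = 0.30 × 0.24 × 0.5 = 0.03600 m³/s
Q = Σ qᵢ = 5.151 m³/s

5.15 m³/s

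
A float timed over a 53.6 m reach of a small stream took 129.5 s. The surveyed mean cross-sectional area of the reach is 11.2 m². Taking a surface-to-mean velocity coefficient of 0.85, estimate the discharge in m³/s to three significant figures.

3.94 m³/s

v_surface = L / t̄ = 53.6 / 129.5 = 0.4139 m/s
v_mean = 0.85 × 0.4139 = 0.3518 m/s
Q = A × v_mean = 11.2 × 0.3518 = 3.940 m³/s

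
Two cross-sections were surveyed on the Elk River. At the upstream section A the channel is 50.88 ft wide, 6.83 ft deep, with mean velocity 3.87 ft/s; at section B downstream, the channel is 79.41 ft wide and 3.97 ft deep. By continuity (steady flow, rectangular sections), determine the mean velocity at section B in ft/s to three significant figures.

Q = A₁V₁ = (50.88×6.83) × 3.87 = 1345 ft³/s
A₂ = 79.41 × 3.97 = 315.3 ft²
V₂ = Q/A₂ = 1345/315.3 = 4.266 ft/s

4.27 ft/s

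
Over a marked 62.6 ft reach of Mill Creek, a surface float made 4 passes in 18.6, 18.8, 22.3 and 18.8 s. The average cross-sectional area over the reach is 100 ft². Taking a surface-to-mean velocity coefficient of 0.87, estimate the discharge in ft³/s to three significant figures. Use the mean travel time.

278 ft³/s

t̄ = (18.6 + 18.8 + 22.3 + 18.8) / 4 = 19.625 s
v_surface = L / t̄ = 62.6 / 19.625 = 3.190 ft/s
v_mean = 0.87 × 3.190 = 2.775 ft/s
Q = A × v_mean = 100 × 2.775 = 277.5 ft³/s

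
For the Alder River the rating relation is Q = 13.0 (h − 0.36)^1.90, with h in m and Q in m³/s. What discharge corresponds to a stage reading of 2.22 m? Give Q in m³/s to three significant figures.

Q = 13.0 × (2.22 − 0.36)^1.90 = 13.0 × 1.86^1.90 = 42.27 m³/s

42.3 m³/s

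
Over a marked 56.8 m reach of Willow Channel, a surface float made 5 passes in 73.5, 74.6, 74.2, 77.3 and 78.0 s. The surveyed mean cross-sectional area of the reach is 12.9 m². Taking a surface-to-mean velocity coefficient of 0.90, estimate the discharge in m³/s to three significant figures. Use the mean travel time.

t̄ = (73.5 + 74.6 + 74.2 + 77.3 + 78.0) / 5 = 75.52 s
v_surface = L / t̄ = 56.8 / 75.52 = 0.7521 m/s
v_mean = 0.90 × 0.7521 = 0.6769 m/s
Q = A × v_mean = 12.9 × 0.6769 = 8.732 m³/s

8.73 m³/s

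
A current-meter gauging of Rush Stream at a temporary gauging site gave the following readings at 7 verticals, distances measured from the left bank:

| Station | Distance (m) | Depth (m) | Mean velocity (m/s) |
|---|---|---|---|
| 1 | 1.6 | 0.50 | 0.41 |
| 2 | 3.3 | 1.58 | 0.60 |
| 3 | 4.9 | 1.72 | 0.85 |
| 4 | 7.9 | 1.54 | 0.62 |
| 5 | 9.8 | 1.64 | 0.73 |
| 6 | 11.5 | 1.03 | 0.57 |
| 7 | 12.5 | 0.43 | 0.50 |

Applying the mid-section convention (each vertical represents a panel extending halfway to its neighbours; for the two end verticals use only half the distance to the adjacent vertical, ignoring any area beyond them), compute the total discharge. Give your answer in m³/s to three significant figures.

10.5 m³/s

w_1 = (3.3 − 1.6)/2 = 0.85 m; q_1 = 0.41 × 0.50 × 0.85 = 0.1743 m³/s
w_2 = (4.9 − 1.6)/2 = 1.65 m; q_2 = 0.60 × 1.58 × 1.65 = 1.564 m³/s
w_3 = (7.9 − 3.3)/2 = 2.3 m; q_3 = 0.85 × 1.72 × 2.3 = 3.363 m³/s
w_4 = (9.8 − 4.9)/2 = 2.45 m; q_4 = 0.62 × 1.54 × 2.45 = 2.339 m³/s
w_5 = (11.5 − 7.9)/2 = 1.8 m; q_5 = 0.73 × 1.64 × 1.8 = 2.155 m³/s
w_6 = (12.5 − 9.8)/2 = 1.35 m; q_6 = 0.57 × 1.03 × 1.35 = 0.7926 m³/s
w_7 = (12.5 − 11.5)/2 = 0.5 m; q_7 = 0.50 × 0.43 × 0.5 = 0.1075 m³/s
Q = Σ qᵢ = 10.50 m³/s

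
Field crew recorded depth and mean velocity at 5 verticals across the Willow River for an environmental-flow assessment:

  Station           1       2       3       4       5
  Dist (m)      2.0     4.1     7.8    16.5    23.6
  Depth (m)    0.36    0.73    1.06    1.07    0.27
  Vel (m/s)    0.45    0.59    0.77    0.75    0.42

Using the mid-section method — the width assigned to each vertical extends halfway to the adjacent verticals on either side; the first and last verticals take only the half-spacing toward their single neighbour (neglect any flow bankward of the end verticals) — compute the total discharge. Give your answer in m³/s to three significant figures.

w_1 = (4.1 − 2.0)/2 = 1.05 m; q_1 = 0.45 × 0.36 × 1.05 = 0.1701 m³/s
w_2 = (7.8 − 2.0)/2 = 2.9 m; q_2 = 0.59 × 0.73 × 2.9 = 1.249 m³/s
w_3 = (16.5 − 4.1)/2 = 6.2 m; q_3 = 0.77 × 1.06 × 6.2 = 5.060 m³/s
w_4 = (23.6 − 7.8)/2 = 7.9 m; q_4 = 0.75 × 1.07 × 7.9 = 6.340 m³/s
w_5 = (23.6 − 16.5)/2 = 3.55 m; q_5 = 0.42 × 0.27 × 3.55 = 0.4026 m³/s
Q = Σ qᵢ = 13.22 m³/s

13.2 m³/s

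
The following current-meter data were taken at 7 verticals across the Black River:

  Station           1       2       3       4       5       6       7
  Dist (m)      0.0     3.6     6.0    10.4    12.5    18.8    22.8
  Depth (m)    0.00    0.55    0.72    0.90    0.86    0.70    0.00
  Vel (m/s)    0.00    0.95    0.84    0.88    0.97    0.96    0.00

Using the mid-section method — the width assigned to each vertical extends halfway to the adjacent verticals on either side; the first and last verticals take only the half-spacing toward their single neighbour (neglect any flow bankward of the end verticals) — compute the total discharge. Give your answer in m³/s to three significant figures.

w_2 = (6.0 − 0.0)/2 = 3 m; q_2 = 0.95 × 0.55 × 3 = 1.568 m³/s
w_3 = (10.4 − 3.6)/2 = 3.4 m; q_3 = 0.84 × 0.72 × 3.4 = 2.056 m³/s
w_4 = (12.5 − 6.0)/2 = 3.25 m; q_4 = 0.88 × 0.90 × 3.25 = 2.574 m³/s
w_5 = (18.8 − 10.4)/2 = 4.2 m; q_5 = 0.97 × 0.86 × 4.2 = 3.504 m³/s
w_6 = (22.8 − 12.5)/2 = 5.15 m; q_6 = 0.96 × 0.70 × 5.15 = 3.461 m³/s
Stations 1, 7 contribute zero (depth or velocity is 0).
Q = Σ qᵢ = 13.16 m³/s

13.2 m³/s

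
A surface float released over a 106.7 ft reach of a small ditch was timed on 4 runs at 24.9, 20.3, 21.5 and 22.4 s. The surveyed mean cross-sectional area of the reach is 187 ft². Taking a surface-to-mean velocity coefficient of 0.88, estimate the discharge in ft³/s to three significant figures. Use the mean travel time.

t̄ = (24.9 + 20.3 + 21.5 + 22.4) / 4 = 22.275 s
v_surface = L / t̄ = 106.7 / 22.275 = 4.790 ft/s
v_mean = 0.88 × 4.790 = 4.215 ft/s
Q = A × v_mean = 187 × 4.215 = 788.3 ft³/s

788 ft³/s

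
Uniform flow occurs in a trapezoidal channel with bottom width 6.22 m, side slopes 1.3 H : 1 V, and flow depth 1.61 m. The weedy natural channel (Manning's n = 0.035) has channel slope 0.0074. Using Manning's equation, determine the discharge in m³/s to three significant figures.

36.4 m³/s

A = (b + z·y)·y = (6.22 + 1.3×1.61)×1.61 = 13.38 m²
P = b + 2y√(1+z²) = 6.22 + 2×1.61×√(1+1.3²) = 11.50 m
R = A/P = 13.38/11.50 = 1.164 m
Q = (1/n)·A·R^(2/3)·S^(1/2) = (1/0.035) × 13.38 × 1.164^(2/3) × 0.0074^(1/2) = 36.39 m³/s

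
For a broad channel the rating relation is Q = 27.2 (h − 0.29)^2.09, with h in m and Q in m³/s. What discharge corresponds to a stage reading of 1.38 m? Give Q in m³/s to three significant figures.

32.6 m³/s

Q = 27.2 × (1.38 − 0.29)^2.09 = 27.2 × 1.09^2.09 = 32.57 m³/s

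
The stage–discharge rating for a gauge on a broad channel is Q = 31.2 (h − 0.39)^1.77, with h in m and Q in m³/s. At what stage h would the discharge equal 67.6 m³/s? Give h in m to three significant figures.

1.94 m

h − h₀ = (Q/C)^(1/b) = (67.6/31.2)^(1/1.77) = 1.548 m
h = 0.39 + 1.548 = 1.938 m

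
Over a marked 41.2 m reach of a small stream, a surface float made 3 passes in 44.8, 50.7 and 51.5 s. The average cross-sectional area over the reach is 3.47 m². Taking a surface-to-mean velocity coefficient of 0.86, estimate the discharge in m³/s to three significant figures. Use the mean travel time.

t̄ = (44.8 + 50.7 + 51.5) / 3 = 49 s
v_surface = L / t̄ = 41.2 / 49 = 0.8408 m/s
v_mean = 0.86 × 0.8408 = 0.7231 m/s
Q = A × v_mean = 3.47 × 0.7231 = 2.509 m³/s

2.51 m³/s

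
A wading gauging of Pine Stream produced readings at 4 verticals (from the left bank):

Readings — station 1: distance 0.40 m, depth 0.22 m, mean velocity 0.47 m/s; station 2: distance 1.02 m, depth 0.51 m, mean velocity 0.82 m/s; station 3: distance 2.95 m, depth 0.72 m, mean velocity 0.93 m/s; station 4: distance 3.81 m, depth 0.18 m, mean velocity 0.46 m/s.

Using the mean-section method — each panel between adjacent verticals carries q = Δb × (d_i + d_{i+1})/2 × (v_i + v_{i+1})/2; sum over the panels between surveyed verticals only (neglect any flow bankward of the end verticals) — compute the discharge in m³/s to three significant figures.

Panel 1-2: Δb = 0.62 m, d̄ = (0.22+0.51)/2 = 0.365, v̄ = (0.47+0.82)/2 = 0.645 → q = 0.62×0.365×0.645 = 0.1460 m³/s
Panel 2-3: Δb = 1.93 m, d̄ = (0.51+0.72)/2 = 0.615, v̄ = (0.82+0.93)/2 = 0.875 → q = 1.93×0.615×0.875 = 1.039 m³/s
Panel 3-4: Δb = 0.86 m, d̄ = (0.72+0.18)/2 = 0.45, v̄ = (0.93+0.46)/2 = 0.695 → q = 0.86×0.45×0.695 = 0.2690 m³/s
Q = Σ q = 1.454 m³/s

1.45 m³/s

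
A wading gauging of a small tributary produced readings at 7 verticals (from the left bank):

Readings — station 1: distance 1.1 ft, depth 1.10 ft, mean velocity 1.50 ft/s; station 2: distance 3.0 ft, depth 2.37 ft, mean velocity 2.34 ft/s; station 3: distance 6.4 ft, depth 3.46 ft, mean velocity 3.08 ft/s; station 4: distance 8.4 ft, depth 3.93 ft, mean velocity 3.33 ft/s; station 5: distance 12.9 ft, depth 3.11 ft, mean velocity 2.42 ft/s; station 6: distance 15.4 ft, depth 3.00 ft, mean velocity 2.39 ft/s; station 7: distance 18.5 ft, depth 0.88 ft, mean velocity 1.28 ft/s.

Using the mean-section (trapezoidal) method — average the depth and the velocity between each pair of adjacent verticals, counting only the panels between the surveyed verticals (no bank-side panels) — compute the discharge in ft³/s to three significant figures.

Panel 1-2: Δb = 1.9 ft, d̄ = (1.10+2.37)/2 = 1.735, v̄ = (1.50+2.34)/2 = 1.92 → q = 1.9×1.735×1.92 = 6.329 ft³/s
Panel 2-3: Δb = 3.4 ft, d̄ = (2.37+3.46)/2 = 2.915, v̄ = (2.34+3.08)/2 = 2.71 → q = 3.4×2.915×2.71 = 26.86 ft³/s
Panel 3-4: Δb = 2 ft, d̄ = (3.46+3.93)/2 = 3.695, v̄ = (3.08+3.33)/2 = 3.205 → q = 2×3.695×3.205 = 23.68 ft³/s
Panel 4-5: Δb = 4.5 ft, d̄ = (3.93+3.11)/2 = 3.52, v̄ = (3.33+2.42)/2 = 2.875 → q = 4.5×3.52×2.875 = 45.54 ft³/s
Panel 5-6: Δb = 2.5 ft, d̄ = (3.11+3.00)/2 = 3.055, v̄ = (2.42+2.39)/2 = 2.405 → q = 2.5×3.055×2.405 = 18.37 ft³/s
Panel 6-7: Δb = 3.1 ft, d̄ = (3.00+0.88)/2 = 1.94, v̄ = (2.39+1.28)/2 = 1.835 → q = 3.1×1.94×1.835 = 11.04 ft³/s
Q = Σ q = 131.8 ft³/s

132 ft³/s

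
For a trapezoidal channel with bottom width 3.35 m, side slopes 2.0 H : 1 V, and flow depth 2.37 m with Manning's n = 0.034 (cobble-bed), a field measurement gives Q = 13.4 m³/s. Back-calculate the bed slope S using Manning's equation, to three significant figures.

A = (b + z·y)·y = (3.35 + 2.0×2.37)×2.37 = 19.17 m²
P = b + 2y√(1+z²) = 3.35 + 2×2.37×√(1+2.0²) = 13.95 m
R = A/P = 19.17/13.95 = 1.375 m
S = (Q·n / (1·A·R^(2/3)))² = (13.4×0.034 / (1×19.17×1.236))² = 0.0003695

0.000369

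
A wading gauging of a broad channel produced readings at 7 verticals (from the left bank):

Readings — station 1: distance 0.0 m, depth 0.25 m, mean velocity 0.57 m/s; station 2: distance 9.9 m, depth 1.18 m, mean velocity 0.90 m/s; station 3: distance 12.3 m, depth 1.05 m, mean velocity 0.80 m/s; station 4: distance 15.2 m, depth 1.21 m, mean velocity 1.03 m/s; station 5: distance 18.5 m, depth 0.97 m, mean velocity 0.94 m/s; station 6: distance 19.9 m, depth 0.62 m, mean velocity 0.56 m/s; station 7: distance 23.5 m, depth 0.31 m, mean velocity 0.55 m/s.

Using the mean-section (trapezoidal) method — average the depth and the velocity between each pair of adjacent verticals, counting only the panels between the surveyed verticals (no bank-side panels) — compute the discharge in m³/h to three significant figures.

Panel 1-2: Δb = 9.9 m, d̄ = (0.25+1.18)/2 = 0.715, v̄ = (0.57+0.90)/2 = 0.735 → q = 9.9×0.715×0.735 = 5.203 m³/s
Panel 2-3: Δb = 2.4 m, d̄ = (1.18+1.05)/2 = 1.115, v̄ = (0.90+0.80)/2 = 0.85 → q = 2.4×1.115×0.85 = 2.275 m³/s
Panel 3-4: Δb = 2.9 m, d̄ = (1.05+1.21)/2 = 1.13, v̄ = (0.80+1.03)/2 = 0.915 → q = 2.9×1.13×0.915 = 2.998 m³/s
Panel 4-5: Δb = 3.3 m, d̄ = (1.21+0.97)/2 = 1.09, v̄ = (1.03+0.94)/2 = 0.985 → q = 3.3×1.09×0.985 = 3.543 m³/s
Panel 5-6: Δb = 1.4 m, d̄ = (0.97+0.62)/2 = 0.795, v̄ = (0.94+0.56)/2 = 0.75 → q = 1.4×0.795×0.75 = 0.8348 m³/s
Panel 6-7: Δb = 3.6 m, d̄ = (0.62+0.31)/2 = 0.465, v̄ = (0.56+0.55)/2 = 0.555 → q = 3.6×0.465×0.555 = 0.9291 m³/s
Q = Σ q = 15.78 m³/s
= 15.78 × 3600 = 56820 m³/h

56800 m³/h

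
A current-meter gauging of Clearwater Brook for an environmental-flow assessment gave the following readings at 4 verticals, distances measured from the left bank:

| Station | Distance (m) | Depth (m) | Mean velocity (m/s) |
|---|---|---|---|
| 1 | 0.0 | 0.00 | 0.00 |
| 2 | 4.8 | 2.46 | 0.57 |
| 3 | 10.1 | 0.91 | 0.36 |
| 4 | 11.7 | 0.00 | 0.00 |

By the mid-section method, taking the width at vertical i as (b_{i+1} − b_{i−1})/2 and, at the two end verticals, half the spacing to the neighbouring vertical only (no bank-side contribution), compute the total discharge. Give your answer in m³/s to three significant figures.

8.21 m³/s

w_2 = (10.1 − 0.0)/2 = 5.05 m; q_2 = 0.57 × 2.46 × 5.05 = 7.081 m³/s
w_3 = (11.7 − 4.8)/2 = 3.45 m; q_3 = 0.36 × 0.91 × 3.45 = 1.130 m³/s
Stations 1, 4 contribute zero (depth or velocity is 0).
Q = Σ qᵢ = 8.211 m³/s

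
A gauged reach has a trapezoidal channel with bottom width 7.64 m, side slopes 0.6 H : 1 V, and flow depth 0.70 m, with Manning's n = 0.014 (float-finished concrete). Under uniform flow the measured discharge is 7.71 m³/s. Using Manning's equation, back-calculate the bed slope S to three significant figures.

0.000710

A = (b + z·y)·y = (7.64 + 0.6×0.70)×0.70 = 5.642 m²
P = b + 2y√(1+z²) = 7.64 + 2×0.70×√(1+0.6²) = 9.273 m
R = A/P = 5.642/9.273 = 0.6085 m
S = (Q·n / (1·A·R^(2/3)))² = (7.71×0.014 / (1×5.642×0.7180))² = 0.0007099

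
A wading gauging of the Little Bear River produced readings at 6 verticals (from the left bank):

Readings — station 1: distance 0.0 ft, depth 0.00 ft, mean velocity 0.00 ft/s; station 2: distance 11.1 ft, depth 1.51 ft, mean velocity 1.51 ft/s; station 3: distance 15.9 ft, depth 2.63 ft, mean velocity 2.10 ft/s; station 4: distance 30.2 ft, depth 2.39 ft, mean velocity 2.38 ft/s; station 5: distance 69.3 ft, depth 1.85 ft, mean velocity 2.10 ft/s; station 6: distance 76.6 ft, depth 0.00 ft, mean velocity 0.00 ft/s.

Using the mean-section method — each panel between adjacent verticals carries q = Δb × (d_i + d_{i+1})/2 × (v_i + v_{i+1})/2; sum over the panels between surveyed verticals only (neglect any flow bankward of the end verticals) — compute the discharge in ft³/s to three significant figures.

Panel 1-2: Δb = 11.1 ft, d̄ = (0.00+1.51)/2 = 0.755, v̄ = (0.00+1.51)/2 = 0.755 → q = 11.1×0.755×0.755 = 6.327 ft³/s
Panel 2-3: Δb = 4.8 ft, d̄ = (1.51+2.63)/2 = 2.07, v̄ = (1.51+2.10)/2 = 1.805 → q = 4.8×2.07×1.805 = 17.93 ft³/s
Panel 3-4: Δb = 14.3 ft, d̄ = (2.63+2.39)/2 = 2.51, v̄ = (2.10+2.38)/2 = 2.24 → q = 14.3×2.51×2.24 = 80.40 ft³/s
Panel 4-5: Δb = 39.1 ft, d̄ = (2.39+1.85)/2 = 2.12, v̄ = (2.38+2.10)/2 = 2.24 → q = 39.1×2.12×2.24 = 185.7 ft³/s
Panel 5-6: Δb = 7.3 ft, d̄ = (1.85+0.00)/2 = 0.925, v̄ = (2.10+0.00)/2 = 1.05 → q = 7.3×0.925×1.05 = 7.090 ft³/s
Q = Σ q = 297.4 ft³/s

297 ft³/s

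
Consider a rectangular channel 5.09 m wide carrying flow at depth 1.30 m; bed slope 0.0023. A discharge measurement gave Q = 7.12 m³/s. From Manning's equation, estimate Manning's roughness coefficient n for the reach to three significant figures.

0.0403

A = b·y = 5.09 × 1.30 = 6.617 m²
P = b + 2y = 5.09 + 2×1.30 = 7.690 m
R = A/P = 6.617/7.690 = 0.8605 m
n = (1/Q)·A·R^(2/3)·S^(1/2) = (1/7.12) × 6.617 × 0.9047 × 0.04796 = 0.04032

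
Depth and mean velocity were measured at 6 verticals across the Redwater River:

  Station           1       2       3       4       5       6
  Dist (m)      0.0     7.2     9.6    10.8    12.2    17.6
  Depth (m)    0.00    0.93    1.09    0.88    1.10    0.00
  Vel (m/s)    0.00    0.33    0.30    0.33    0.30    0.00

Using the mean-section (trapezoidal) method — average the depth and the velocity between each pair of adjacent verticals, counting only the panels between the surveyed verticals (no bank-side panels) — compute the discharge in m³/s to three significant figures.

2.57 m³/s

Panel 1-2: Δb = 7.2 m, d̄ = (0.00+0.93)/2 = 0.465, v̄ = (0.00+0.33)/2 = 0.165 → q = 7.2×0.465×0.165 = 0.5524 m³/s
Panel 2-3: Δb = 2.4 m, d̄ = (0.93+1.09)/2 = 1.01, v̄ = (0.33+0.30)/2 = 0.315 → q = 2.4×1.01×0.315 = 0.7636 m³/s
Panel 3-4: Δb = 1.2 m, d̄ = (1.09+0.88)/2 = 0.985, v̄ = (0.30+0.33)/2 = 0.315 → q = 1.2×0.985×0.315 = 0.3723 m³/s
Panel 4-5: Δb = 1.4 m, d̄ = (0.88+1.10)/2 = 0.99, v̄ = (0.33+0.30)/2 = 0.315 → q = 1.4×0.99×0.315 = 0.4366 m³/s
Panel 5-6: Δb = 5.4 m, d̄ = (1.10+0.00)/2 = 0.55, v̄ = (0.30+0.00)/2 = 0.15 → q = 5.4×0.55×0.15 = 0.4455 m³/s
Q = Σ q = 2.570 m³/s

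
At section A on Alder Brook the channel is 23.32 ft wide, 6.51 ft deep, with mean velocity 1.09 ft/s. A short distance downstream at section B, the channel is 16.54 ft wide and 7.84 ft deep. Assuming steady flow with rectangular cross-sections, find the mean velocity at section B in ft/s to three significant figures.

Q = A₁V₁ = (23.32×6.51) × 1.09 = 165.5 ft³/s
A₂ = 16.54 × 7.84 = 129.7 ft²
V₂ = Q/A₂ = 165.5/129.7 = 1.276 ft/s

1.28 ft/s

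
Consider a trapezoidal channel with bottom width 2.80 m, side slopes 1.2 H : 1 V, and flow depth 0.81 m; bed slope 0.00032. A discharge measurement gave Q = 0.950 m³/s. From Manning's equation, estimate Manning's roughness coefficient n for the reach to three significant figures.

0.0397

A = (b + z·y)·y = (2.80 + 1.2×0.81)×0.81 = 3.055 m²
P = b + 2y√(1+z²) = 2.80 + 2×0.81×√(1+1.2²) = 5.331 m
R = A/P = 3.055/5.331 = 0.5732 m
n = (1/Q)·A·R^(2/3)·S^(1/2) = (1/0.950) × 3.055 × 0.6900 × 0.01789 = 0.03970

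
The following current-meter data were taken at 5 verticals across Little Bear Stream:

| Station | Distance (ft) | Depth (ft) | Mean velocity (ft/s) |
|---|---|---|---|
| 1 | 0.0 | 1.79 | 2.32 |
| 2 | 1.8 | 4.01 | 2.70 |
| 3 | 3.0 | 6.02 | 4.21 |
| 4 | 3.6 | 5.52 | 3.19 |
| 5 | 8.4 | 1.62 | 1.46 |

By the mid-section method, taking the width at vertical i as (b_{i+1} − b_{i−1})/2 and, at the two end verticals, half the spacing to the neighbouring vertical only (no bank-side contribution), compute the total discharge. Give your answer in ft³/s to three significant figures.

w_1 = (1.8 − 0.0)/2 = 0.9 ft; q_1 = 2.32 × 1.79 × 0.9 = 3.738 ft³/s
w_2 = (3.0 − 0.0)/2 = 1.5 ft; q_2 = 2.70 × 4.01 × 1.5 = 16.24 ft³/s
w_3 = (3.6 − 1.8)/2 = 0.9 ft; q_3 = 4.21 × 6.02 × 0.9 = 22.81 ft³/s
w_4 = (8.4 − 3.0)/2 = 2.7 ft; q_4 = 3.19 × 5.52 × 2.7 = 47.54 ft³/s
w_5 = (8.4 − 3.6)/2 = 2.4 ft; q_5 = 1.46 × 1.62 × 2.4 = 5.676 ft³/s
Q = Σ qᵢ = 96.01 ft³/s

96.0 ft³/s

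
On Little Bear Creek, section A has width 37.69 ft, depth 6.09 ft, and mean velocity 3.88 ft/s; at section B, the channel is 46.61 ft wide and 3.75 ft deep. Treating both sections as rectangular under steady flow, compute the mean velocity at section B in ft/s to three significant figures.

Q = A₁V₁ = (37.69×6.09) × 3.88 = 890.6 ft³/s
A₂ = 46.61 × 3.75 = 174.8 ft²
V₂ = Q/A₂ = 890.6/174.8 = 5.095 ft/s

5.10 ft/s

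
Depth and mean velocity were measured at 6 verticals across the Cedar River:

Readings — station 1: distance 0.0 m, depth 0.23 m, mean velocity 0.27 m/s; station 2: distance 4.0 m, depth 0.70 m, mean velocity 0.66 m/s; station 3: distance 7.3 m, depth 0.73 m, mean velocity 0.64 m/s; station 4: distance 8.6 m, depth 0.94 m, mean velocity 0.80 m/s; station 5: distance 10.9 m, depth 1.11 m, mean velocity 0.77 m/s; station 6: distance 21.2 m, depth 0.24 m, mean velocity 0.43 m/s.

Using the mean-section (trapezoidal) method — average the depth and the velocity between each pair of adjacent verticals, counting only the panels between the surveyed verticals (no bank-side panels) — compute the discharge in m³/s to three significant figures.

9.20 m³/s

Panel 1-2: Δb = 4 m, d̄ = (0.23+0.70)/2 = 0.465, v̄ = (0.27+0.66)/2 = 0.465 → q = 4×0.465×0.465 = 0.8649 m³/s
Panel 2-3: Δb = 3.3 m, d̄ = (0.70+0.73)/2 = 0.715, v̄ = (0.66+0.64)/2 = 0.65 → q = 3.3×0.715×0.65 = 1.534 m³/s
Panel 3-4: Δb = 1.3 m, d̄ = (0.73+0.94)/2 = 0.835, v̄ = (0.64+0.80)/2 = 0.72 → q = 1.3×0.835×0.72 = 0.7816 m³/s
Panel 4-5: Δb = 2.3 m, d̄ = (0.94+1.11)/2 = 1.025, v̄ = (0.80+0.77)/2 = 0.785 → q = 2.3×1.025×0.785 = 1.851 m³/s
Panel 5-6: Δb = 10.3 m, d̄ = (1.11+0.24)/2 = 0.675, v̄ = (0.77+0.43)/2 = 0.6 → q = 10.3×0.675×0.6 = 4.172 m³/s
Q = Σ q = 9.202 m³/s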